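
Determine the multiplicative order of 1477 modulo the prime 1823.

911

The order of 1477 must divide p − 1 = 1822 = 2 · 911.
Divisors: 1, 2, 911, 1822.
Check each in increasing order: 1477^1 ≡ 1477;  1477^2 ≡ 1221;  1477^911 ≡ 1.
Smallest exponent giving 1 is 911.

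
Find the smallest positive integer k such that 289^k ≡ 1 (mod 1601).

The order of 289 must divide p − 1 = 1600 = 2^6 · 5^2.
Divisors: 1, 2, 4, 5, 8, 10, 16, 20, 25, 32, 40, 50, 64, 80, 100, 160, 200, 320, 400, 800, 1600.
Check each in increasing order: 289^1 ≡ 289;  289^2 ≡ 269;  289^4 ≡ 316;  289^5 ≡ 67;  289^8 ≡ 594;  289^10 ≡ 1287;  289^16 ≡ 616;  289^20 ≡ 935;  289^25 ≡ 206;  289^32 ≡ 19;  289^40 ≡ 79;  289^50 ≡ 810;  289^64 ≡ 361;  289^80 ≡ 1438;  289^100 ≡ 1291;  289^160 ≡ 953;  289^200 ≡ 40;  289^320 ≡ 442;  289^400 ≡ 1600;  289^800 ≡ 1.
Smallest exponent giving 1 is 800.

800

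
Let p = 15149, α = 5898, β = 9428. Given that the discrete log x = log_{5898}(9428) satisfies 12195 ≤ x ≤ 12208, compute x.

12206

Compute 5898^12195 mod 15149 = 9789, then multiply by 5898 repeatedly:
  5898^12195=9789  5898^12196=2683  5898^12197=8778  5898^12198=8511  5898^12199=9241
  5898^12200=12465  5898^12201=473  5898^12202=2338  5898^12203=3934  5898^12204=9613
  5898^12205=9916  5898^12206=9428
Found 9428 at exponent 12206.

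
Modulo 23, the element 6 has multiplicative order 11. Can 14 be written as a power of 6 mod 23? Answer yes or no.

no

14 ∈ ⟨6⟩ iff 14^11 ≡ 1 (mod 23), since |⟨6⟩| = 11.
14^11 mod 23 = 22.
Since 22 ≠ 1, 14 does not lie in the subgroup.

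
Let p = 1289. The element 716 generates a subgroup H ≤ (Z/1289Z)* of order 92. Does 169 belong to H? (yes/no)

no

169 ∈ ⟨716⟩ iff 169^92 ≡ 1 (mod 1289), since |⟨716⟩| = 92.
169^92 mod 1289 = 79.
Since 79 ≠ 1, 169 does not lie in the subgroup.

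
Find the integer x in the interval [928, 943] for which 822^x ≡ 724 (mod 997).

Compute 822^928 mod 997 = 792, then multiply by 822 repeatedly:
  822^928=792  822^929=980  822^930=981  822^931=806  822^932=524
  822^933=24  822^934=785  822^935=211  822^936=961  822^937=318
  822^938=182  822^939=54  822^940=520  822^941=724
Found 724 at exponent 941.

941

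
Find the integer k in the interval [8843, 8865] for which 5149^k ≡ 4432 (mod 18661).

8848

Compute 5149^8843 mod 18661 = 16631, then multiply by 5149 repeatedly:
  5149^8843=16631  5149^8844=16351  5149^8845=11528  5149^8846=15692  5149^8847=14639
  5149^8848=4432
Found 4432 at exponent 8848.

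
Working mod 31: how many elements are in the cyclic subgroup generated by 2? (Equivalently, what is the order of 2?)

5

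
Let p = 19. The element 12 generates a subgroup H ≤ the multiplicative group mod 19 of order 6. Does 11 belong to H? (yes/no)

yes

11 ∈ ⟨12⟩ iff 11^6 ≡ 1 (mod 19), since |⟨12⟩| = 6.
11^6 mod 19 = 1.
Since 1 = 1, 11 lies in the subgroup.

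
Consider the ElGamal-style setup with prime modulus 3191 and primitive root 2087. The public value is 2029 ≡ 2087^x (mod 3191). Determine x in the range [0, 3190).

Baby-step giant-step with m = ceil(sqrt(3190)) = 57.
Baby table (2087^j mod 3191 for j=0..56):
  0:1  1:2087  2:3045  3:1634  4:2170  5:761  6:2280  7:579
  8:2175  9:1623  10:1550  11:2367  12:261  13:2237  14:186  15:2071
  16:1563  17:779  18:1554  19:1142  20:2868  21:2391  22:2484  23:1924
  24:1110  25:3095  26:681  27:1252  28:2686  29:2286  30:337  31:1299
  32:1854  33:1806  34:551  35:1177  36:2520  37:472  38:2236  39:1290
  40:2217  41:3120  42:1800  43:793  44:2053  45:2289  46:216  47:861
  48:374  49:1934  50:2834  51:1635  52:1066  53:615  54:723  55:2749
  56:2936
Giant step factor: 2087^(-57) ≡ 614 (mod 3191).
Scan 2029·614^i mod 3191 for i = 0, 1, …:
  i=0: 2029   i=1: 1316   i=2: 701   i=3: 2820
  i=4: 1958   i=5: 2396   i=6: 93   i=7: 2855
  i=8: 1111   i=9: 2471     …   i=21: 619
  i=22: 337
Match at i=22, j=30: x = 22·57 + 30 = 1284.

1284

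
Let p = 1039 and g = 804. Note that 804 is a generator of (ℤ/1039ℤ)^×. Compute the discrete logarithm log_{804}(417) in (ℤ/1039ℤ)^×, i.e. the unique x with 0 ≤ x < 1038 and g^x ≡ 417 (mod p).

944

Baby-step giant-step with m = ceil(sqrt(1038)) = 33.
Baby table (804^j mod 1039 for j=0..32):
  0:1  1:804  2:158  3:274  4:28  5:693  6:268  7:399
  8:784  9:702  10:231  11:782  12:133  13:954  14:234  15:77
  16:607  17:737  18:318  19:78  20:372  21:895  22:592  23:106
  24:26  25:124  26:991  27:890  28:728  29:355  30:734  31:1023
  32:643
Giant step factor: 804^(-33) ≡ 598 (mod 1039).
Scan 417·598^i mod 1039 for i = 0, 1, …:
  i=0: 417   i=1: 6   i=2: 471   i=3: 89
  i=4: 233   i=5: 108   i=6: 166   i=7: 563
  i=8: 38   i=9: 905     …   i=27: 918
  i=28: 372
Match at i=28, j=20: x = 28·33 + 20 = 944.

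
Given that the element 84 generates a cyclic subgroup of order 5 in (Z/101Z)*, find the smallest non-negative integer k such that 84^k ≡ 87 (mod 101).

2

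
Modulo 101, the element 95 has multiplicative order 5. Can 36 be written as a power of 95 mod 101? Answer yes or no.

36 ∈ ⟨95⟩ iff 36^5 ≡ 1 (mod 101), since |⟨95⟩| = 5.
36^5 mod 101 = 1.
Since 1 = 1, 36 lies in the subgroup.

yes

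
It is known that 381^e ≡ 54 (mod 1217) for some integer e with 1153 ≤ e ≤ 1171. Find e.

1161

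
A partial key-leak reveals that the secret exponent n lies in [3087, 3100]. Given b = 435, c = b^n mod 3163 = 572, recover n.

3096

Compute 435^3087 mod 3163 = 2046, then multiply by 435 repeatedly:
  435^3087=2046  435^3088=1207  435^3089=3150  435^3090=671  435^3091=889
  435^3092=829  435^3093=33  435^3094=1703  435^3095=663  435^3096=572
Found 572 at exponent 3096.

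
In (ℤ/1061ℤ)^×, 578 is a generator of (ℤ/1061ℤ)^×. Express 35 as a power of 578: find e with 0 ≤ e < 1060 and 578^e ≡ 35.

Baby-step giant-step with m = ceil(sqrt(1060)) = 33.
Baby table (578^j mod 1061 for j=0..32):
  0:1  1:578  2:930  3:674  4:185  5:830  6:168  7:553
  8:273  9:766  10:311  11:449  12:638  13:597  14:241  15:307
  16:259  17:101  18:23  19:562  20:170  21:648  22:11  23:1053
  24:681  25:1048  26:974  27:642  28:787  29:778  30:881  31:999
  32:238
Giant step factor: 578^(-33) ≡ 258 (mod 1061).
Scan 35·258^i mod 1061 for i = 0, 1, …:
  i=0: 35   i=1: 542   i=2: 845   i=3: 505
  i=4: 848   i=5: 218   i=6: 11
Match at i=6, j=22: e = 6·33 + 22 = 220.

220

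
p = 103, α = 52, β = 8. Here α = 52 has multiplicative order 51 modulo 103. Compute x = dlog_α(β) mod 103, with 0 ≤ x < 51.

48

Baby-step giant-step with m = ceil(sqrt(51)) = 8.
Baby table (52^j mod 103 for j=0..7):
  0:1  1:52  2:26  3:13  4:58  5:29  6:66  7:33
Giant step factor: 52^(-8) ≡ 50 (mod 103).
Scan 8·50^i mod 103 for i = 0, 1, …:
  i=0: 8   i=1: 91   i=2: 18   i=3: 76
  i=4: 92   i=5: 68   i=6: 1
Match at i=6, j=0: x = 6·8 + 0 = 48.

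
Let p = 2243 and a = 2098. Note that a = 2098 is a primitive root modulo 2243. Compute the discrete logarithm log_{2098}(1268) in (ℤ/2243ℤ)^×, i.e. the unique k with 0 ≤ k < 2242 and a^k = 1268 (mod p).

1446

Baby-step giant-step with m = ceil(sqrt(2242)) = 48.
Baby table (2098^j mod 2243 for j=0..47):
  0:1  1:2098  2:838  3:1855  4:185  5:91  6:263  7:2239
  8:580  9:1134  10:1552  11:1503  12:1879  13:1191  14:16  15:2166
  16:2193  17:521  18:717  19:1456  20:1965  21:2179  22:308  23:200
  24:159  25:1618  26:905  27:1112  28:256  29:1011  30:1443  31:1607
  32:257  33:866  34:38  35:1219  36:442  37:957  38:301  39:1215
  40:1022  41:2091  42:1853  43:475  44:658  45:1039  46:1869  47:398
Giant step factor: 2098^(-48) ≡ 1258 (mod 2243).
Scan 1268·1258^i mod 2243 for i = 0, 1, …:
  i=0: 1268   i=1: 371   i=2: 174   i=3: 1321
  i=4: 1998   i=5: 1324   i=6: 1286   i=7: 585
  i=8: 226   i=9: 1690     …   i=29: 651
  i=30: 263
Match at i=30, j=6: k = 30·48 + 6 = 1446.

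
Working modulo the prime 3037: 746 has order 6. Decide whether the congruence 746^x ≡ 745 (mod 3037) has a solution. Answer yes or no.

yes

⟨746⟩ has order 6; its elements mod 3037 are {1, 745, 746, 2291, 2292, 3036}.
745 is in this set.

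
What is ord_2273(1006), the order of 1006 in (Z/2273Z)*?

2272

The order of 1006 must divide p − 1 = 2272 = 2^5 · 71.
Divisors: 1, 2, 4, 8, 16, 32, 71, 142, 284, 568, 1136, 2272.
Check each in increasing order: 1006^1 ≡ 1006;  1006^2 ≡ 551;  1006^4 ≡ 1292;  1006^8 ≡ 882;  1006^16 ≡ 558;  1006^32 ≡ 2236;  1006^71 ≡ 780;  1006^142 ≡ 1509;  1006^284 ≡ 1808;  1006^568 ≡ 290;  1006^1136 ≡ 2272;  1006^2272 ≡ 1.
Smallest exponent giving 1 is 2272.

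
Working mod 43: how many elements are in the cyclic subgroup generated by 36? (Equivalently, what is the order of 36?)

3

The order of 36 must divide p − 1 = 42 = 2 · 3 · 7.
Divisors: 1, 2, 3, 6, 7, 14, 21, 42.
Check each in increasing order: 36^1 ≡ 36;  36^2 ≡ 6;  36^3 ≡ 1.
Smallest exponent giving 1 is 3.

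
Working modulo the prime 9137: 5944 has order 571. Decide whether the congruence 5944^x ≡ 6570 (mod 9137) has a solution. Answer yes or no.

no

6570 ∈ ⟨5944⟩ iff 6570^571 ≡ 1 (mod 9137), since |⟨5944⟩| = 571.
6570^571 mod 9137 = 7587.
Since 7587 ≠ 1, 6570 does not lie in the subgroup.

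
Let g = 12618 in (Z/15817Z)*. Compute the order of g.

The order of 12618 must divide p − 1 = 15816 = 2^3 · 3 · 659.
Divisors: 1, 2, 3, 4, 6, 8, 12, 24, 659, 1318, 1977, 2636, 3954, 5272, 7908, 15816.
Check each in increasing order: 12618^1 ≡ 12618;  12618^2 ≡ 2;  12618^3 ≡ 9419;  12618^4 ≡ 4;  12618^6 ≡ 8;  12618^8 ≡ 16;  12618^12 ≡ 64;  12618^24 ≡ 4096;  12618^659 ≡ 9094;  12618^1318 ≡ 9560;  12618^1977 ≡ 8408;  12618^2636 ≡ 2974;  12618^3954 ≡ 8291;  12618^5272 ≡ 2973;  12618^7908 ≡ 15816;  12618^15816 ≡ 1.
Smallest exponent giving 1 is 15816.

15816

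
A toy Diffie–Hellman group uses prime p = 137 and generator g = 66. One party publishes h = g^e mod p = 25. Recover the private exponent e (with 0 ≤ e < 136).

Baby-step giant-step with m = ceil(sqrt(136)) = 12.
Baby table (66^j mod 137 for j=0..11):
  0:1  1:66  2:109  3:70  4:99  5:95  6:105  7:80
  8:74  9:89  10:120  11:111
Giant step factor: 66^(-12) ≡ 78 (mod 137).
Scan 25·78^i mod 137 for i = 0, 1, …:
  i=0: 25   i=1: 32   i=2: 30   i=3: 11
  i=4: 36   i=5: 68   i=6: 98   i=7: 109
Match at i=7, j=2: e = 7·12 + 2 = 86.

86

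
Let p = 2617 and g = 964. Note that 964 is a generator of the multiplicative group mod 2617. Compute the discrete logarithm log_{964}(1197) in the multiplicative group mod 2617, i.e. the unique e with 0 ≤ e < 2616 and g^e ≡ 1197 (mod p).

1586

Baby-step giant-step with m = ceil(sqrt(2616)) = 52.
Baby table (964^j mod 2617 for j=0..51):
  0:1  1:964  2:261  3:372  4:79  5:263  6:2300  7:601
  8:1007  9:2458  10:1127  11:373  12:1043  13:524  14:55  15:680
  16:1270  17:2141  18:1728  19:1380  20:884  21:1651  22:428  23:1723
  24:1794  25:2196  26:2408  27:33  28:408  29:762  30:1808  31:2607
  32:828  33:7  34:1514  35:1827  36:2604  37:553  38:1841  39:398
  40:1590  41:1815  42:1504  43:38  44:2611  45:2067  46:1051  47:385
  48:2143  49:1039  50:1902  51:1628
Giant step factor: 964^(-52) ≡ 1817 (mod 2617).
Scan 1197·1817^i mod 2617 for i = 0, 1, …:
  i=0: 1197   i=1: 222   i=2: 356   i=3: 453
  i=4: 1363   i=5: 889   i=6: 624   i=7: 647
  i=8: 566   i=9: 2558     …   i=29: 1384
  i=30: 2408
Match at i=30, j=26: e = 30·52 + 26 = 1586.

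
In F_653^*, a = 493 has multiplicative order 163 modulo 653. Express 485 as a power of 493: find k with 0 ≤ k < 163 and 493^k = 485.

9

Successive powers of 493 modulo 653:
  493^0=1  493^1=493  493^2=133  493^3=269  493^4=58  493^5=515
  493^6=531  493^7=583  493^8=99  493^9=485
So 493^9 ≡ 485 (mod 653), giving k = 9.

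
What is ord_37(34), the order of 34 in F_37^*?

9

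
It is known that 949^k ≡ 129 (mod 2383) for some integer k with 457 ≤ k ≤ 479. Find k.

475

Compute 949^457 mod 2383 = 374, then multiply by 949 repeatedly:
  949^457=374  949^458=2242  949^459=2022  949^460=563  949^461=495
  949^462=304  949^463=153  949^464=2217  949^465=2127  949^466=122
  949^467=1394  949^468=341  949^469=1904  949^470=582  949^471=1845
  949^472=1783  949^473=137  949^474=1331  949^475=129
Found 129 at exponent 475.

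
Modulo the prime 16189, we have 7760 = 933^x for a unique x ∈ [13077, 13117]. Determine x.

Compute 933^13077 mod 16189 = 3733, then multiply by 933 repeatedly:
  933^13077=3733  933^13078=2254  933^13079=14601  933^13080=7784  933^13081=9800
  933^13082=12804  933^13083=14839  933^13084=3192  933^13085=15549  933^13086=1873
  933^13087=15286  933^13088=15518  933^13089=5328  933^13090=1001  933^13091=11160
  933^13092=2753  933^13093=10687  933^13094=14736  933^13095=4227  933^13096=9864
  933^13097=7760
Found 7760 at exponent 13097.

13097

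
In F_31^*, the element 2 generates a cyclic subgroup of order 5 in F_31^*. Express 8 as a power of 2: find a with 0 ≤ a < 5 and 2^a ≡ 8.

Successive powers of 2 modulo 31:
  2^0=1  2^1=2  2^2=4  2^3=8
So 2^3 ≡ 8 (mod 31), giving a = 3.

3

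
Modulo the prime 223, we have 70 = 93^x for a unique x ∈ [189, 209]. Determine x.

193

Compute 93^189 mod 223 = 13, then multiply by 93 repeatedly:
  93^189=13  93^190=94  93^191=45  93^192=171  93^193=70
Found 70 at exponent 193.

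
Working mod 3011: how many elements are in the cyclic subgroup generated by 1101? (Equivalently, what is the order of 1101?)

301

The order of 1101 must divide p − 1 = 3010 = 2 · 5 · 7 · 43.
Divisors: 1, 2, 5, 7, 10, 14, 35, 43, 70, 86, 215, 301, 430, 602, 1505, 3010.
Check each in increasing order: 1101^1 ≡ 1101;  1101^2 ≡ 1779;  1101^5 ≡ 1158;  1101^7 ≡ 558;  1101^10 ≡ 1069;  1101^14 ≡ 1231;  1101^35 ≡ 1341;  1101^43 ≡ 2324;  1101^70 ≡ 714;  1101^86 ≡ 2253;  1101^215 ≡ 1577;  1101^301 ≡ 1.
Smallest exponent giving 1 is 301.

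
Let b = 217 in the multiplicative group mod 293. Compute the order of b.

292

The order of 217 must divide p − 1 = 292 = 2^2 · 73.
Divisors: 1, 2, 4, 73, 146, 292.
Check each in increasing order: 217^1 ≡ 217;  217^2 ≡ 209;  217^4 ≡ 24;  217^73 ≡ 155;  217^146 ≡ 292;  217^292 ≡ 1.
Smallest exponent giving 1 is 292.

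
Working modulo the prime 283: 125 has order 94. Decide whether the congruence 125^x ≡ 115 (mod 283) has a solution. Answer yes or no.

yes

115 ∈ ⟨125⟩ iff 115^94 ≡ 1 (mod 283), since |⟨125⟩| = 94.
115^94 mod 283 = 1.
Since 1 = 1, 115 lies in the subgroup.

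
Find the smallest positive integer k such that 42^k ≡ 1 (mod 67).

22

The order of 42 must divide p − 1 = 66 = 2 · 3 · 11.
Divisors: 1, 2, 3, 6, 11, 22, 33, 66.
Check each in increasing order: 42^1 ≡ 42;  42^2 ≡ 22;  42^3 ≡ 53;  42^6 ≡ 62;  42^11 ≡ 66;  42^22 ≡ 1.
Smallest exponent giving 1 is 22.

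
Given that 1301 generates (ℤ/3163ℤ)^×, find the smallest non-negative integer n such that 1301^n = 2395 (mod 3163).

Baby-step giant-step with m = ceil(sqrt(3162)) = 57.
Baby table (1301^j mod 3163 for j=0..56):
  0:1  1:1301  2:396  3:2790  4:1829  5:953  6:3120  7:991
  8:1950  9:224  10:428  11:140  12:1849  13:1669  14:1551  15:3020
  16:574  17:306  18:2731  19:982  20:2893  21:2986  22:622  23:2657
  24:2761  25:2056  26:2121  27:1285  28:1721  29:2780  30:1471  31:156
  32:524  33:1679  34:1909  35:654  36:7  37:2781  38:2772  39:552
  40:151  41:345  42:2862  43:611  44:998  45:1568  46:2996  47:980
  48:291  49:2194  50:1368  51:2162  52:855  53:2142  54:139  55:548
  56:1273
Giant step factor: 1301^(-57) ≡ 1159 (mod 3163).
Scan 2395·1159^i mod 3163 for i = 0, 1, …:
  i=0: 2395   i=1: 1854   i=2: 1109   i=3: 1153
  i=4: 1541   i=5: 2087   i=6: 2301   i=7: 450
  i=8: 2818   i=9: 1846     …   i=35: 534
  i=36: 2121
Match at i=36, j=26: n = 36·57 + 26 = 2078.

2078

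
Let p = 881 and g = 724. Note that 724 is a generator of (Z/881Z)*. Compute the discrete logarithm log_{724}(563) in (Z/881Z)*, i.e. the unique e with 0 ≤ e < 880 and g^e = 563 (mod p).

Baby-step giant-step with m = ceil(sqrt(880)) = 30.
Baby table (724^j mod 881 for j=0..29):
  0:1  1:724  2:862  3:340  4:361  5:588  6:189  7:281
  8:814  9:828  10:392  11:126  12:481  13:249  14:552  15:555
  16:84  17:27  18:166  19:368  20:370  21:56  22:18  23:698
  24:539  25:834  26:331  27:12  28:759  29:653
Giant step factor: 724^(-30) ≡ 328 (mod 881).
Scan 563·328^i mod 881 for i = 0, 1, …:
  i=0: 563   i=1: 535   i=2: 161   i=3: 829
  i=4: 564   i=5: 863   i=6: 263   i=7: 807
  i=8: 396   i=9: 381     …   i=19: 493
  i=20: 481
Match at i=20, j=12: e = 20·30 + 12 = 612.

612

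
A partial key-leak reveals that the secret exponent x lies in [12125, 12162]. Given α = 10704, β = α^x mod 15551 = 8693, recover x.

12135

Compute 10704^12125 mod 15551 = 9452, then multiply by 10704 repeatedly:
  10704^12125=9452  10704^12126=14953  10704^12127=6020  10704^12128=10287  10704^12129=10968
  10704^12130=6973  10704^12131=9743  10704^12132=4066  10704^12133=10766  10704^12134=6354
  10704^12135=8693
Found 8693 at exponent 12135.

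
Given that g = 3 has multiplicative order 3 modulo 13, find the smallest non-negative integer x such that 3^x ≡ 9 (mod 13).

2

Successive powers of 3 modulo 13:
  3^0=1  3^1=3  3^2=9
So 3^2 ≡ 9 (mod 13), giving x = 2.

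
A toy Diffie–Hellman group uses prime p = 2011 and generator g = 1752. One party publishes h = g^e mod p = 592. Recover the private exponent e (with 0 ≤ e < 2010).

1365

Baby-step giant-step with m = ceil(sqrt(2010)) = 45.
Baby table (1752^j mod 2011 for j=0..44):
  0:1  1:1752  2:718  3:1061  4:708  5:1640  6:1572  7:1085
  8:525  9:773  10:893  11:1989  12:1676  13:292  14:790  15:512
  16:118  17:1614  18:262  19:516  20:1093  21:464  22:484  23:1337
  24:1620  25:719  26:802  27:1426  28:690  29:269  30:714  31:86
  32:1858  33:1418  34:751  35:558  36:270  37:455  38:804  39:908
  40:115  41:380  42:119  43:1355  44:980
Giant step factor: 1752^(-45) ≡ 1543 (mod 2011).
Scan 592·1543^i mod 2011 for i = 0, 1, …:
  i=0: 592   i=1: 462   i=2: 972   i=3: 1601
  i=4: 835   i=5: 1365   i=6: 678   i=7: 434
  i=8: 2010   i=9: 468     …   i=29: 1013
  i=30: 512
Match at i=30, j=15: e = 30·45 + 15 = 1365.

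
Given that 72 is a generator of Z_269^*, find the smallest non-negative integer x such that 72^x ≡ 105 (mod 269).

124

Baby-step giant-step with m = ceil(sqrt(268)) = 17.
Baby table (72^j mod 269 for j=0..16):
  0:1  1:72  2:73  3:145  4:218  5:94  6:43  7:137
  8:180  9:48  10:228  11:7  12:235  13:242  14:208  15:181
  16:120
Giant step factor: 72^(-17) ≡ 227 (mod 269).
Scan 105·227^i mod 269 for i = 0, 1, …:
  i=0: 105   i=1: 163   i=2: 148   i=3: 240
  i=4: 142   i=5: 223   i=6: 49   i=7: 94
Match at i=7, j=5: x = 7·17 + 5 = 124.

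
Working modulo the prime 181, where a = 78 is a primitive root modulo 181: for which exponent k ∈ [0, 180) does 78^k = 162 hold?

Baby-step giant-step with m = ceil(sqrt(180)) = 14.
Baby table (78^j mod 181 for j=0..13):
  0:1  1:78  2:111  3:151  4:13  5:109  6:176  7:153
  8:169  9:150  10:116  11:179  12:25  13:140
Giant step factor: 78^(-14) ≡ 178 (mod 181).
Scan 162·178^i mod 181 for i = 0, 1, …:
  i=0: 162   i=1: 57   i=2: 10   i=3: 151
Match at i=3, j=3: k = 3·14 + 3 = 45.

45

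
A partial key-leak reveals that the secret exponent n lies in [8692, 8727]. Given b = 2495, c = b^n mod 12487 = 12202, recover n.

Compute 2495^8692 mod 12487 = 6523, then multiply by 2495 repeatedly:
  2495^8692=6523  2495^8693=4324  2495^8694=12099  2495^8695=5926  2495^8696=762
  2495^8697=3166  2495^8698=7386  2495^8699=9745  2495^8700=1586  2495^8701=11178
  2495^8702=5639  2495^8703=8943  2495^8704=11003  2495^8705=6059  2495^8706=7935
  2495^8707=5930  2495^8708=10742  2495^8709=4188  2495^8710=9928  2495^8711=8639
  2495^8712=1743  2495^8713=3309  2495^8714=2048  2495^8715=2577  2495^8716=11297
  2495^8717=2856  2495^8718=8130  2495^8719=5462  2495^8720=4373  2495^8721=9484
  2495^8722=12202
Found 12202 at exponent 8722.

8722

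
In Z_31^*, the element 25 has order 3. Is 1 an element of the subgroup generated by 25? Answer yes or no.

yes

⟨25⟩ has order 3; its elements mod 31 are {1, 5, 25}.
1 is in this set.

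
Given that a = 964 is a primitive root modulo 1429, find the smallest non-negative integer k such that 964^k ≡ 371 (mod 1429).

691

Baby-step giant-step with m = ceil(sqrt(1428)) = 38.
Baby table (964^j mod 1429 for j=0..37):
  0:1  1:964  2:446  3:1244  4:285  5:372  6:1358  7:148
  8:1201  9:274  10:1200  11:739  12:754  13:924  14:469  15:552
  16:540  17:404  18:768  19:130  20:997  21:820  22:243  23:1325
  24:1203  25:773  26:663  27:369  28:1324  29:239  30:327  31:848
  32:84  33:952  34:310  35:179  36:1076  37:1239
Giant step factor: 964^(-38) ≡ 121 (mod 1429).
Scan 371·121^i mod 1429 for i = 0, 1, …:
  i=0: 371   i=1: 592   i=2: 182   i=3: 587
  i=4: 1006   i=5: 261   i=6: 143   i=7: 155
  i=8: 178   i=9: 103     …   i=17: 450
  i=18: 148
Match at i=18, j=7: k = 18·38 + 7 = 691.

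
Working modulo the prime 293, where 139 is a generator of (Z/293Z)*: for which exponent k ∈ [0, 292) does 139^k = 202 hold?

Baby-step giant-step with m = ceil(sqrt(292)) = 18.
Baby table (139^j mod 293 for j=0..17):
  0:1  1:139  2:276  3:274  4:289  5:30  6:68  7:76
  8:16  9:173  10:21  11:282  12:229  13:187  14:209  15:44
  16:256  17:131
Giant step factor: 139^(-18) ≡ 184 (mod 293).
Scan 202·184^i mod 293 for i = 0, 1, …:
  i=0: 202   i=1: 250   i=2: 292   i=3: 109
  i=4: 132   i=5: 262   i=6: 156   i=7: 283
  i=8: 211   i=9: 148   i=10: 276
Match at i=10, j=2: k = 10·18 + 2 = 182.

182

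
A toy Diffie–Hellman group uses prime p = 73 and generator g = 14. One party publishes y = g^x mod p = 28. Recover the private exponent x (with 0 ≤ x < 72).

17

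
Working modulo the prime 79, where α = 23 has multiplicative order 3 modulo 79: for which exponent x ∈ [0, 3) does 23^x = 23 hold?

1

Successive powers of 23 modulo 79:
  23^0=1  23^1=23
So 23^1 ≡ 23 (mod 79), giving x = 1.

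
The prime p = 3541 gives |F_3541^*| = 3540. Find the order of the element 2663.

1180

The order of 2663 must divide p − 1 = 3540 = 2^2 · 3 · 5 · 59.
Divisors: 1, 2, 3, 4, 5, 6, 10, 12, 15, 20, 30, 59, 60, 118, 177, 236, 295, 354, 590, 708, 885, 1180, 1770, 3540.
Check each in increasing order: 2663^1 ≡ 2663;  2663^2 ≡ 2487;  2663^3 ≡ 1211;  2663^4 ≡ 2583;  2663^5 ≡ 1907;  2663^6 ≡ 547;  2663^10 ≡ 42;  2663^12 ≡ 1765;  2663^15 ≡ 2192;  2663^20 ≡ 1764;  2663^30 ≡ 3268;  2663^59 ≡ 1000;  2663^60 ≡ 168;  2663^118 ≡ 1438;  2663^177 ≡ 354;  2663^236 ≡ 3441;  2663^295 ≡ 2689;  2663^354 ≡ 1381;  2663^590 ≡ 3540;  2663^708 ≡ 2103;  2663^885 ≡ 852;  2663^1180 ≡ 1.
Smallest exponent giving 1 is 1180.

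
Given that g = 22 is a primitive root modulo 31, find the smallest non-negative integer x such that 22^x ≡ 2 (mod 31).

Successive powers of 22 modulo 31:
  22^0=1  22^1=22  22^2=19  22^3=15  22^4=20  22^5=6
  22^6=8  22^7=21  22^8=28  22^9=27  22^10=5  22^11=17
  22^12=2
So 22^12 ≡ 2 (mod 31), giving x = 12.

12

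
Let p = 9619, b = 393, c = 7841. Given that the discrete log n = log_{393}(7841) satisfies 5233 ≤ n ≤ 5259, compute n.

Compute 393^5233 mod 9619 = 8095, then multiply by 393 repeatedly:
  393^5233=8095  393^5234=7065  393^5235=6273  393^5236=2825  393^5237=4040
  393^5238=585  393^5239=8668  393^5240=1398  393^5241=1131  393^5242=2009
  393^5243=779  393^5244=7958  393^5245=1319  393^5246=8560  393^5247=7049
  393^5248=9604  393^5249=3724  393^5250=1444  393^5251=9590  393^5252=7841
Found 7841 at exponent 5252.

5252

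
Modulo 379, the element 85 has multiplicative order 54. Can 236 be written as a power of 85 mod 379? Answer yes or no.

no

236 ∈ ⟨85⟩ iff 236^54 ≡ 1 (mod 379), since |⟨85⟩| = 54.
236^54 mod 379 = 119.
Since 119 ≠ 1, 236 does not lie in the subgroup.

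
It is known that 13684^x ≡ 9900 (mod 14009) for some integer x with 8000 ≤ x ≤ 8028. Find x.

Compute 13684^8000 mod 14009 = 2165, then multiply by 13684 repeatedly:
  13684^8000=2165  13684^8001=10834  13684^8002=9218  13684^8003=2076  13684^8004=11741
  13684^8005=8632  13684^8006=10409  13684^8007=7253  13684^8008=10296  13684^8009=1951
  13684^8010=10339  13684^8011=1985  13684^8012=13298  13684^8013=6931  13684^8014=2874
  13684^8015=4553  13684^8016=5229  13684^8017=9673  13684^8018=8300  13684^8019=6237
  13684^8020=4280  13684^8021=9900
Found 9900 at exponent 8021.

8021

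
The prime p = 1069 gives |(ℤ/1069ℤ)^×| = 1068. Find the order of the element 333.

The order of 333 must divide p − 1 = 1068 = 2^2 · 3 · 89.
Divisors: 1, 2, 3, 4, 6, 12, 89, 178, 267, 356, 534, 1068.
Check each in increasing order: 333^1 ≡ 333;  333^2 ≡ 782;  333^3 ≡ 639;  333^4 ≡ 56;  333^6 ≡ 1032;  333^12 ≡ 300;  333^89 ≡ 87;  333^178 ≡ 86;  333^267 ≡ 1068;  333^356 ≡ 982;  333^534 ≡ 1.
Smallest exponent giving 1 is 534.

534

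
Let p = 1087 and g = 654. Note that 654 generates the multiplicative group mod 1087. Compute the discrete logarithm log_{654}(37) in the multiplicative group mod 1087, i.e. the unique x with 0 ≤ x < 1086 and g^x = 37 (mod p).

Baby-step giant-step with m = ceil(sqrt(1086)) = 33.
Baby table (654^j mod 1087 for j=0..32):
  0:1  1:654  2:525  3:945  4:614  5:453  6:598  7:859
  8:894  9:957  10:853  11:231  12:1068  13:618  14:895  15:524
  16:291  17:89  18:595  19:1071  20:406  21:296  22:98  23:1046
  24:361  25:215  26:387  27:914  28:993  29:483  30:652  31:304
  32:982
Giant step factor: 654^(-33) ≡ 23 (mod 1087).
Scan 37·23^i mod 1087 for i = 0, 1, …:
  i=0: 37   i=1: 851   i=2: 7   i=3: 161
  i=4: 442   i=5: 383   i=6: 113   i=7: 425
  i=8: 1079   i=9: 903     …   i=28: 898
  i=29: 1
Match at i=29, j=0: x = 29·33 + 0 = 957.

957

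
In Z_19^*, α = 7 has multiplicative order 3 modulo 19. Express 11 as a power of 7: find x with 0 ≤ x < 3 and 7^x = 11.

Successive powers of 7 modulo 19:
  7^0=1  7^1=7  7^2=11
So 7^2 ≡ 11 (mod 19), giving x = 2.

2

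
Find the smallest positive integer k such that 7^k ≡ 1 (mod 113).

14

The order of 7 must divide p − 1 = 112 = 2^4 · 7.
Divisors: 1, 2, 4, 7, 8, 14, 16, 28, 56, 112.
Check each in increasing order: 7^1 ≡ 7;  7^2 ≡ 49;  7^4 ≡ 28;  7^7 ≡ 112;  7^8 ≡ 106;  7^14 ≡ 1.
Smallest exponent giving 1 is 14.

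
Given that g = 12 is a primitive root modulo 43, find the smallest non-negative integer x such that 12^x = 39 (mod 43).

9

Baby-step giant-step with m = ceil(sqrt(42)) = 7.
Baby table (12^j mod 43 for j=0..6):
  0:1  1:12  2:15  3:8  4:10  5:34  6:21
Giant step factor: 12^(-7) ≡ 7 (mod 43).
Scan 39·7^i mod 43 for i = 0, 1, …:
  i=0: 39   i=1: 15
Match at i=1, j=2: x = 1·7 + 2 = 9.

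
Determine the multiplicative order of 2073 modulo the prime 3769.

The order of 2073 must divide p − 1 = 3768 = 2^3 · 3 · 157.
Divisors: 1, 2, 3, 4, 6, 8, 12, 24, 157, 314, 471, 628, 942, 1256, 1884, 3768.
Check each in increasing order: 2073^1 ≡ 2073;  2073^2 ≡ 669;  2073^3 ≡ 3614;  2073^4 ≡ 2819;  2073^6 ≡ 1411;  2073^8 ≡ 1709;  2073^12 ≡ 889;  2073^24 ≡ 2600;  2073^157 ≡ 3768;  2073^314 ≡ 1.
Smallest exponent giving 1 is 314.

314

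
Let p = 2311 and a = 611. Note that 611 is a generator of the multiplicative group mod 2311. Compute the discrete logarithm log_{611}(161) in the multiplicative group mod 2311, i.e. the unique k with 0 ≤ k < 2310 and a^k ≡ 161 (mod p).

Baby-step giant-step with m = ceil(sqrt(2310)) = 49.
Baby table (611^j mod 2311 for j=0..48):
  0:1  1:611  2:1250  3:1120  4:264  5:1845  6:1838  7:2183
  8:366  9:1770  10:2233  11:873  12:1873  13:458  14:207  15:1683
  16:2229  17:740  18:1495  19:600  20:1462  21:1236  22:1810  23:1252
  24:31  25:453  26:1774  27:55  28:1251  29:1731  30:1514  31:654
  32:2102  33:1717  34:2204  35:1642  36:288  37:332  38:1795  39:1331
  40:2080  41:2141  42:125  43:112  44:1413  45:1340  46:646  47:1836
  48:961
Giant step factor: 611^(-49) ≡ 692 (mod 2311).
Scan 161·692^i mod 2311 for i = 0, 1, …:
  i=0: 161   i=1: 484   i=2: 2144   i=3: 2297
  i=4: 1867   i=5: 115   i=6: 1006   i=7: 541
  i=8: 2301   i=9: 13     …   i=29: 989
  i=30: 332
Match at i=30, j=37: k = 30·49 + 37 = 1507.

1507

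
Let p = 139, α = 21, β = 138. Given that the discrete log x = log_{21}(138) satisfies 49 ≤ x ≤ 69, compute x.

69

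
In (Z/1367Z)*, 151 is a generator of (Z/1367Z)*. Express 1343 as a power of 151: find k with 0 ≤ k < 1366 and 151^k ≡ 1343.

1093

Baby-step giant-step with m = ceil(sqrt(1366)) = 37.
Baby table (151^j mod 1367 for j=0..36):
  0:1  1:151  2:929  3:845  4:464  5:347  6:451  7:1118
  8:677  9:1069  10:113  11:659  12:1085  13:1162  14:486  15:935
  16:384  17:570  18:1316  19:501  20:466  21:649  22:942  23:74
  24:238  25:396  26:1015  27:161  28:1072  29:566  30:712  31:886
  32:1187  33:160  34:921  35:1004  36:1234
Giant step factor: 151^(-37) ≡ 988 (mod 1367).
Scan 1343·988^i mod 1367 for i = 0, 1, …:
  i=0: 1343   i=1: 894   i=2: 190   i=3: 441
  i=4: 1002   i=5: 268   i=6: 953   i=7: 1068
  i=8: 1227   i=9: 1114     …   i=28: 1171
  i=29: 466
Match at i=29, j=20: k = 29·37 + 20 = 1093.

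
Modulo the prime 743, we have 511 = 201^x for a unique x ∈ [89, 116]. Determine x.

106

Compute 201^89 mod 743 = 629, then multiply by 201 repeatedly:
  201^89=629  201^90=119  201^91=143  201^92=509  201^93=518
  201^94=98  201^95=380  201^96=594  201^97=514  201^98=37
  201^99=7  201^100=664  201^101=467  201^102=249  201^103=268
  201^104=372  201^105=472  201^106=511
Found 511 at exponent 106.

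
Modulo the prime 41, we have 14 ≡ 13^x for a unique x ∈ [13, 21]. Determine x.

15

Compute 13^13 mod 41 = 11, then multiply by 13 repeatedly:
  13^13=11  13^14=20  13^15=14
Found 14 at exponent 15.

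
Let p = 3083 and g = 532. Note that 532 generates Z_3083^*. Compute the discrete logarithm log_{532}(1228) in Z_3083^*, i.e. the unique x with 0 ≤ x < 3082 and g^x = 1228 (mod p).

80

Baby-step giant-step with m = ceil(sqrt(3082)) = 56.
Baby table (532^j mod 3083 for j=0..55):
  0:1  1:532  2:2471  3:1214  4:1501  5:35  6:122  7:161
  8:2411  9:124  10:1225  11:1187  12:2552  13:1144  14:1257  15:2796
  16:1466  17:2996  18:3044  19:833  20:2287  21:1982  22:38  23:1718
  24:1408  25:2970  26:1544  27:1330  28:1553  29:3035  30:2211  31:1629
  32:305  33:1944  34:1403  35:310  36:1521  37:1426  38:214  39:2860
  40:1601  41:824  42:582  43:1324  44:1444  45:541  46:1093  47:1872
  48:95  49:1212  50:437  51:1259  52:777  53:242  54:2341  55:2963
Giant step factor: 532^(-56) ≡ 915 (mod 3083).
Scan 1228·915^i mod 3083 for i = 0, 1, …:
  i=0: 1228   i=1: 1408
Match at i=1, j=24: x = 1·56 + 24 = 80.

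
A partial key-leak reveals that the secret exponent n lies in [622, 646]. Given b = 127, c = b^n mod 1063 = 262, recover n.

Compute 127^622 mod 1063 = 162, then multiply by 127 repeatedly:
  127^622=162  127^623=377  127^624=44  127^625=273  127^626=655
  127^627=271  127^628=401  127^629=966  127^630=437  127^631=223
  127^632=683  127^633=638  127^634=238  127^635=462  127^636=209
  127^637=1031  127^638=188  127^639=490  127^640=576  127^641=868
  127^642=747  127^643=262
Found 262 at exponent 643.

643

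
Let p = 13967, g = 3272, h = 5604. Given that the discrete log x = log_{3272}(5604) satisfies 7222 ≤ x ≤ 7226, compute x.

7224

Compute 3272^7222 mod 13967 = 3305, then multiply by 3272 repeatedly:
  3272^7222=3305  3272^7223=3502  3272^7224=5604
Found 5604 at exponent 7224.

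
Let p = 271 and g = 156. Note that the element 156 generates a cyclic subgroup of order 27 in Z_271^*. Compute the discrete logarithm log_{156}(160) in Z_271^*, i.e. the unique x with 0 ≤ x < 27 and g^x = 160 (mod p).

Successive powers of 156 modulo 271:
  156^0=1  156^1=156  156^2=217  156^3=248  156^4=206  156^5=158
  156^6=258  156^7=140  156^8=160
So 156^8 ≡ 160 (mod 271), giving x = 8.

8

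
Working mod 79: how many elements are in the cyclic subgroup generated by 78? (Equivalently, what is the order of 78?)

2

The order of 78 must divide p − 1 = 78 = 2 · 3 · 13.
Divisors: 1, 2, 3, 6, 13, 26, 39, 78.
Check each in increasing order: 78^1 ≡ 78;  78^2 ≡ 1.
Smallest exponent giving 1 is 2.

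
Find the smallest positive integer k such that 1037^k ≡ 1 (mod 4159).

The order of 1037 must divide p − 1 = 4158 = 2 · 3^3 · 7 · 11.
Divisors: 1, 2, 3, 6, 7, 9, 11, 14, 18, 21, 22, 27, 33, 42, 54, 63, 66, 77, 99, 126, 154, 189, 198, 231, 297, 378, 462, 594, 693, 1386, 2079, 4158.
Check each in increasing order: 1037^1 ≡ 1037;  1037^2 ≡ 2347;  1037^3 ≡ 824;  1037^6 ≡ 1059;  1037^7 ≡ 207;  1037^9 ≡ 3385;  1037^11 ≡ 905;  1037^14 ≡ 1259;  1037^18 ≡ 180;  1037^21 ≡ 2755;  1037^22 ≡ 3861;  1037^27 ≡ 2086;  1037^33 ≡ 645;  1037^42 ≡ 4009;  1037^54 ≡ 1082;  1037^63 ≡ 2650;  1037^66 ≡ 125;  1037^77 ≡ 832;  1037^99 ≡ 1604;  1037^126 ≡ 2108;  1037^154 ≡ 1830;  1037^189 ≡ 663;  1037^198 ≡ 2554;  1037^231 ≡ 366;  1037^297 ≡ 1.
Smallest exponent giving 1 is 297.

297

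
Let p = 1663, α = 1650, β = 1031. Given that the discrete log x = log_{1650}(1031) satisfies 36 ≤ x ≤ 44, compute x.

38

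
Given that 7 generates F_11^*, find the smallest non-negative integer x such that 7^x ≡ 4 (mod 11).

6

Successive powers of 7 modulo 11:
  7^0=1  7^1=7  7^2=5  7^3=2  7^4=3  7^5=10
  7^6=4
So 7^6 ≡ 4 (mod 11), giving x = 6.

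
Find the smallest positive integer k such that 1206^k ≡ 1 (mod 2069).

The order of 1206 must divide p − 1 = 2068 = 2^2 · 11 · 47.
Divisors: 1, 2, 4, 11, 22, 44, 47, 94, 188, 517, 1034, 2068.
Check each in increasing order: 1206^1 ≡ 1206;  1206^2 ≡ 1998;  1206^4 ≡ 903;  1206^11 ≡ 203;  1206^22 ≡ 1898;  1206^44 ≡ 275;  1206^47 ≡ 139;  1206^94 ≡ 700;  1206^188 ≡ 1716;  1206^517 ≡ 1905;  1206^1034 ≡ 2068;  1206^2068 ≡ 1.
Smallest exponent giving 1 is 2068.

2068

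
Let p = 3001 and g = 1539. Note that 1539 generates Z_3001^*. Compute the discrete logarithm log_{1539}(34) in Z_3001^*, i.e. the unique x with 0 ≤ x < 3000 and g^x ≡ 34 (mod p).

1194

Baby-step giant-step with m = ceil(sqrt(3000)) = 55.
Baby table (1539^j mod 3001 for j=0..54):
  0:1  1:1539  2:732  3:1173  4:1646  5:350  6:1471  7:1115
  8:2414  9:2909  10:2460  11:1679  12:120  13:1619  14:811  15:2714
  16:2455  17:2987  18:2462  19:1756  20:1584  21:964  22:1102  23:413
  24:2396  25:2216  26:1288  27:1572  28:502  29:1321  30:1342  31:650
  32:1017  33:1642  34:196  35:1544  36:2425  37:1832  38:1509  39:2578
  40:220  41:2468  42:1987  43:2975  44:2000  45:1975  46:2513  47:2219
  48:2904  49:767  50:1020  51:257  52:2392  53:2062  54:1361
Giant step factor: 1539^(-55) ≡ 2194 (mod 3001).
Scan 34·2194^i mod 3001 for i = 0, 1, …:
  i=0: 34   i=1: 2572   i=2: 1088   i=3: 1277
  i=4: 1805   i=5: 1851   i=6: 741   i=7: 2213
  i=8: 2705   i=9: 1793     …   i=20: 2321
  i=21: 2578
Match at i=21, j=39: x = 21·55 + 39 = 1194.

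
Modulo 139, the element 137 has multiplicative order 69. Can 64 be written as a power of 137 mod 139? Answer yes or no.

64 ∈ ⟨137⟩ iff 64^69 ≡ 1 (mod 139), since |⟨137⟩| = 69.
64^69 mod 139 = 1.
Since 1 = 1, 64 lies in the subgroup.

yes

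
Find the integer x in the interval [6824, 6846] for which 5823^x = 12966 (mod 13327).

Compute 5823^6824 mod 13327 = 13270, then multiply by 5823 repeatedly:
  5823^6824=13270  5823^6825=1264  5823^6826=3768  5823^6827=4822  5823^6828=11844
  5823^6829=387  5823^6830=1238  5823^6831=12294  5823^6832=8645  5823^6833=3756
  5823^6834=1581  5823^6835=10533  5823^6836=2805  5823^6837=7940  5823^6838=3257
  5823^6839=1190  5823^6840=12657  5823^6841=3401  5823^6842=101  5823^6843=1735
  5823^6844=1039  5823^6845=12966
Found 12966 at exponent 6845.

6845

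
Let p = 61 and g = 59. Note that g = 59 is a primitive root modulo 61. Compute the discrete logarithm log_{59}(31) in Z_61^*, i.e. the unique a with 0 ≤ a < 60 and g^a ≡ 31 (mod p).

29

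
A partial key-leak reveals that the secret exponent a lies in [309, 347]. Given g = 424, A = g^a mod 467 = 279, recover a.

Compute 424^309 mod 467 = 60, then multiply by 424 repeatedly:
  424^309=60  424^310=222  424^311=261  424^312=452  424^313=178
  424^314=285  424^315=354  424^316=189  424^317=279
Found 279 at exponent 317.

317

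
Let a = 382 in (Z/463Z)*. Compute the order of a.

462

The order of 382 must divide p − 1 = 462 = 2 · 3 · 7 · 11.
Divisors: 1, 2, 3, 6, 7, 11, 14, 21, 22, 33, 42, 66, 77, 154, 231, 462.
Check each in increasing order: 382^1 ≡ 382;  382^2 ≡ 79;  382^3 ≡ 83;  382^6 ≡ 407;  382^7 ≡ 369;  382^11 ≡ 430;  382^14 ≡ 39;  382^21 ≡ 38;  382^22 ≡ 163;  382^33 ≡ 177;  382^42 ≡ 55;  382^66 ≡ 308;  382^77 ≡ 22;  382^154 ≡ 21;  382^231 ≡ 462;  382^462 ≡ 1.
Smallest exponent giving 1 is 462.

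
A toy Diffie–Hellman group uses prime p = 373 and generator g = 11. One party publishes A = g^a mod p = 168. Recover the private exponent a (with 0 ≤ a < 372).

143

Baby-step giant-step with m = ceil(sqrt(372)) = 20.
Baby table (11^j mod 373 for j=0..19):
  0:1  1:11  2:121  3:212  4:94  5:288  6:184  7:159
  8:257  9:216  10:138  11:26  12:286  13:162  14:290  15:206
  16:28  17:308  18:31  19:341
Giant step factor: 11^(-20) ≡ 302 (mod 373).
Scan 168·302^i mod 373 for i = 0, 1, …:
  i=0: 168   i=1: 8   i=2: 178   i=3: 44
  i=4: 233   i=5: 242   i=6: 349   i=7: 212
Match at i=7, j=3: a = 7·20 + 3 = 143.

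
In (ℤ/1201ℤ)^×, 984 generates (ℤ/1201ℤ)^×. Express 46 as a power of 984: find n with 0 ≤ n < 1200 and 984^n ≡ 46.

989

Baby-step giant-step with m = ceil(sqrt(1200)) = 35.
Baby table (984^j mod 1201 for j=0..34):
  0:1  1:984  2:250  3:996  4:48  5:393  6:1191  7:969
  8:1103  9:849  10:721  11:874  12:100  13:1119  14:980  15:1118
  16:1197  17:868  18:201  19:820  20:1009  21:830  22:40  23:928
  24:392  25:207  26:719  27:107  28:801  29:328  30:884  31:332
  32:16  33:131  34:397
Giant step factor: 984^(-35) ≡ 264 (mod 1201).
Scan 46·264^i mod 1201 for i = 0, 1, …:
  i=0: 46   i=1: 134   i=2: 547   i=3: 288
  i=4: 369   i=5: 135   i=6: 811   i=7: 326
  i=8: 793   i=9: 378     …   i=27: 399
  i=28: 849
Match at i=28, j=9: n = 28·35 + 9 = 989.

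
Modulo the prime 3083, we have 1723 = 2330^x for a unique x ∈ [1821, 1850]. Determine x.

Compute 2330^1821 mod 3083 = 1723, then multiply by 2330 repeatedly:
  2330^1821=1723
Found 1723 at exponent 1821.

1821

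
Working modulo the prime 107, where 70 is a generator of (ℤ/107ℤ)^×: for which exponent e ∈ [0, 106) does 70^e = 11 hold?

48

Baby-step giant-step with m = ceil(sqrt(106)) = 11.
Baby table (70^j mod 107 for j=0..10):
  0:1  1:70  2:85  3:65  4:56  5:68  6:52  7:2
  8:33  9:63  10:23
Giant step factor: 70^(-11) ≡ 43 (mod 107).
Scan 11·43^i mod 107 for i = 0, 1, …:
  i=0: 11   i=1: 45   i=2: 9   i=3: 66
  i=4: 56
Match at i=4, j=4: e = 4·11 + 4 = 48.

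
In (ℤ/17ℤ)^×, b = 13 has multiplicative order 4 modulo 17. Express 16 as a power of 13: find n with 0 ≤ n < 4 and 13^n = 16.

2

Successive powers of 13 modulo 17:
  13^0=1  13^1=13  13^2=16
So 13^2 ≡ 16 (mod 17), giving n = 2.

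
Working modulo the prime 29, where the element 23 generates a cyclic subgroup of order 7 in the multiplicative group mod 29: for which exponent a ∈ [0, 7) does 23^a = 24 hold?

Successive powers of 23 modulo 29:
  23^0=1  23^1=23  23^2=7  23^3=16  23^4=20  23^5=25
  23^6=24
So 23^6 ≡ 24 (mod 29), giving a = 6.

6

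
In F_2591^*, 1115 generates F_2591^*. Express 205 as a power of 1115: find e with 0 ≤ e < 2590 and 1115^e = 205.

Baby-step giant-step with m = ceil(sqrt(2590)) = 51.
Baby table (1115^j mod 2591 for j=0..50):
  0:1  1:1115  2:2136  3:511  4:2336  5:685  6:2021  7:1836
  8:250  9:1513  10:254  11:791  12:1025  13:244  14:5  15:393
  16:316  17:2555  18:1316  19:834  20:2332  21:1407  22:1250  23:2383
  24:1270  25:1364  26:2534  27:1220  28:25  29:1965  30:1580  31:2411
  32:1398  33:1579  34:1296  35:1853  36:1068  37:1551  38:1168  39:1638
  40:2306  41:918  42:125  43:2052  44:127  45:1691  46:1808  47:122
  48:1298  49:1492  50:158
Giant step factor: 1115^(-51) ≡ 2447 (mod 2591).
Scan 205·2447^i mod 2591 for i = 0, 1, …:
  i=0: 205   i=1: 1572   i=2: 1640   i=3: 2212
  i=4: 165   i=5: 2150   i=6: 1320   i=7: 1654
  i=8: 196   i=9: 277     …   i=49: 2295
  i=50: 1168
Match at i=50, j=38: e = 50·51 + 38 = 2588.

2588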